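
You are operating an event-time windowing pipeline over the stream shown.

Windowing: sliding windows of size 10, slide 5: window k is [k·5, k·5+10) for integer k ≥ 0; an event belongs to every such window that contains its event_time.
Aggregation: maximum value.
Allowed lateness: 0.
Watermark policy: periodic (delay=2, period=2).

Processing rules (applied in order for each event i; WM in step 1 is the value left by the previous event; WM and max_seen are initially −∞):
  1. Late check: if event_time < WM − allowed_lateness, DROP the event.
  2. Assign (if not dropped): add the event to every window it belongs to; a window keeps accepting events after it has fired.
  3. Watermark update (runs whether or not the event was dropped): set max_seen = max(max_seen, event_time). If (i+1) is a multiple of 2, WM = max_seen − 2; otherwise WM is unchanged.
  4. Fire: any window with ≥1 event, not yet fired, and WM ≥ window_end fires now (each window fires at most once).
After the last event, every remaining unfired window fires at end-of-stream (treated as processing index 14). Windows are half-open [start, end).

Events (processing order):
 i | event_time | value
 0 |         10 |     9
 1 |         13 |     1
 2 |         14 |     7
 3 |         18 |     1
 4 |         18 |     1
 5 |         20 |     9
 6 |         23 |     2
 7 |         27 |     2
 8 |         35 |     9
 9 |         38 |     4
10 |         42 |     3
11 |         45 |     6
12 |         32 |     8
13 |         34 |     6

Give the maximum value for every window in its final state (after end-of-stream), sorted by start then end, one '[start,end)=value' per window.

[5,15)=9 [10,20)=9 [15,25)=9 [20,30)=9 [25,35)=2 [30,40)=9 [35,45)=9 [40,50)=6 [45,55)=6

i=0 t=10 v=9: → [10,20),[5,15); WM=−∞
i=1 t=13 v=1: → [10,20),[5,15); WM=11
i=2 t=14 v=7: → [10,20),[5,15); WM=11
i=3 t=18 v=1: → [15,25),[10,20); WM=16; [5,15) fires=9
i=4 t=18 v=1: → [15,25),[10,20); WM=16
i=5 t=20 v=9: → [20,30),[15,25); WM=18
i=6 t=23 v=2: → [20,30),[15,25); WM=18
i=7 t=27 v=2: → [25,35),[20,30); WM=25; [10,20) fires=9 [15,25) fires=9
i=8 t=35 v=9: → [35,45),[30,40); WM=25
i=9 t=38 v=4: → [35,45),[30,40); WM=36; [20,30) fires=9 [25,35) fires=2
i=10 t=42 v=3: → [40,50),[35,45); WM=36
i=11 t=45 v=6: → [45,55),[40,50); WM=43; [30,40) fires=9
i=12 t=32 v=8: DROP (t<43-0); WM=43
i=13 t=34 v=6: DROP (t<43-0); WM=43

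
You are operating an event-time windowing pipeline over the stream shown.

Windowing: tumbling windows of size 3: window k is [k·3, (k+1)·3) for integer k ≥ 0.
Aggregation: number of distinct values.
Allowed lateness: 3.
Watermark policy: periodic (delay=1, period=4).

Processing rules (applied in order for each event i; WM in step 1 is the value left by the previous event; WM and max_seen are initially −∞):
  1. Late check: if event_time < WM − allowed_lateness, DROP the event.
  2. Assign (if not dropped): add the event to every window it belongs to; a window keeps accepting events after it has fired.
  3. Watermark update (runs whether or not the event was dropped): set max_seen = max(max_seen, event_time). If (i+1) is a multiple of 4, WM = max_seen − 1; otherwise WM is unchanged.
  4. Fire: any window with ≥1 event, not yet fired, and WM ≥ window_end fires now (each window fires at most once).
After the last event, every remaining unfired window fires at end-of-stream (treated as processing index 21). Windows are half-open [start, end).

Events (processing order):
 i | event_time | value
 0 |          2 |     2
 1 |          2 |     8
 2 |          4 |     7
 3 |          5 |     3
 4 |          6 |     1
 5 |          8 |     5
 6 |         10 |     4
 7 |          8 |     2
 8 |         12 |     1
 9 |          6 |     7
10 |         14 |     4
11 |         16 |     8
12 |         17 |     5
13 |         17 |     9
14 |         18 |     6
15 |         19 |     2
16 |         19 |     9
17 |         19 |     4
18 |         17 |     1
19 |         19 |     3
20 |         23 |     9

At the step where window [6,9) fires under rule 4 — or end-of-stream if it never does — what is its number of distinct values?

i=0 t=2 v=2: → [0,3); WM=−∞
i=1 t=2 v=8: → [0,3); WM=−∞
i=2 t=4 v=7: → [3,6); WM=−∞
i=3 t=5 v=3: → [3,6); WM=4; [0,3) fires=2
i=4 t=6 v=1: → [6,9); WM=4
i=5 t=8 v=5: → [6,9); WM=4
i=6 t=10 v=4: → [9,12); WM=4
i=7 t=8 v=2: → [6,9); WM=9; [3,6) fires=2 [6,9) fires=3
i=8 t=12 v=1: → [12,15); WM=9
i=9 t=6 v=7: → [6,9); WM=9
i=10 t=14 v=4: → [12,15); WM=9
i=11 t=16 v=8: → [15,18); WM=15; [9,12) fires=1 [12,15) fires=2
i=12 t=17 v=5: → [15,18); WM=15
i=13 t=17 v=9: → [15,18); WM=15
i=14 t=18 v=6: → [18,21); WM=15
i=15 t=19 v=2: → [18,21); WM=18; [15,18) fires=3
i=16 t=19 v=9: → [18,21); WM=18
i=17 t=19 v=4: → [18,21); WM=18
i=18 t=17 v=1: → [15,18); WM=18
i=19 t=19 v=3: → [18,21); WM=18
i=20 t=23 v=9: → [21,24); WM=18

3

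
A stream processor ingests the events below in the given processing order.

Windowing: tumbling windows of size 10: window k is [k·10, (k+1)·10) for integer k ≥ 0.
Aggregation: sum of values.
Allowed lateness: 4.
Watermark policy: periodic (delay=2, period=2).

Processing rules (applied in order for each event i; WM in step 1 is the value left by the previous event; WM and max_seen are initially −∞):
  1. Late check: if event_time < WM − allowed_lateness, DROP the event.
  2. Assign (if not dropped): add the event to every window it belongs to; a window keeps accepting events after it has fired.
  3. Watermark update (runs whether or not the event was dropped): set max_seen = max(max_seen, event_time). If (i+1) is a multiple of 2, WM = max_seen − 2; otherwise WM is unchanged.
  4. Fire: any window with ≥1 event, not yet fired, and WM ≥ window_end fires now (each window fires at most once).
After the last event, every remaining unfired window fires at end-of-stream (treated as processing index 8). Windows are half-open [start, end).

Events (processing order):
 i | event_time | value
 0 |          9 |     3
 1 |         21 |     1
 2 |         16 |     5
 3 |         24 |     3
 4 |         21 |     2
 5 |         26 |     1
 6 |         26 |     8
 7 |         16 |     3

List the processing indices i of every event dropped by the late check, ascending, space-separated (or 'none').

i=0 t=9 v=3: → [0,10); WM=−∞
i=1 t=21 v=1: → [20,30); WM=19; [0,10) fires=3
i=2 t=16 v=5: → [10,20); WM=19
i=3 t=24 v=3: → [20,30); WM=22; [10,20) fires=5
i=4 t=21 v=2: → [20,30); WM=22
i=5 t=26 v=1: → [20,30); WM=24
i=6 t=26 v=8: → [20,30); WM=24
i=7 t=16 v=3: DROP (t<24-4); WM=24

7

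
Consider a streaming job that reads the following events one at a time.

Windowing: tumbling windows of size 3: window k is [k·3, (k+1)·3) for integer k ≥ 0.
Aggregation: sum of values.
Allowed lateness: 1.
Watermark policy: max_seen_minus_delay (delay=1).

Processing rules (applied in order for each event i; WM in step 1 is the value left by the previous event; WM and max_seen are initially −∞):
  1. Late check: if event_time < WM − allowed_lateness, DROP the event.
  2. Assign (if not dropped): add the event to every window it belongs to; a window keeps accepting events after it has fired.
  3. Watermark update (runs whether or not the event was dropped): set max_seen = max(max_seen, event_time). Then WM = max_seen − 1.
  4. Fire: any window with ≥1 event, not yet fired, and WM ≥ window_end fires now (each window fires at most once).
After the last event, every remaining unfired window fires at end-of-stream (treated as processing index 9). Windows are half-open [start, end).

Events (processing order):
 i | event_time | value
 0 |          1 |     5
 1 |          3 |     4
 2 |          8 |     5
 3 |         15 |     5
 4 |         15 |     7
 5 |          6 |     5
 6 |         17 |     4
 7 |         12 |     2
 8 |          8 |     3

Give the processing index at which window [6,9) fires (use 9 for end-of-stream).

3

i=0 t=1 v=5: → [0,3); WM=0
i=1 t=3 v=4: → [3,6); WM=2
i=2 t=8 v=5: → [6,9); WM=7; [0,3) fires=5 [3,6) fires=4
i=3 t=15 v=5: → [15,18); WM=14; [6,9) fires=5
i=4 t=15 v=7: → [15,18); WM=14
i=5 t=6 v=5: DROP (t<14-1); WM=14
i=6 t=17 v=4: → [15,18); WM=16
i=7 t=12 v=2: DROP (t<16-1); WM=16
i=8 t=8 v=3: DROP (t<16-1); WM=16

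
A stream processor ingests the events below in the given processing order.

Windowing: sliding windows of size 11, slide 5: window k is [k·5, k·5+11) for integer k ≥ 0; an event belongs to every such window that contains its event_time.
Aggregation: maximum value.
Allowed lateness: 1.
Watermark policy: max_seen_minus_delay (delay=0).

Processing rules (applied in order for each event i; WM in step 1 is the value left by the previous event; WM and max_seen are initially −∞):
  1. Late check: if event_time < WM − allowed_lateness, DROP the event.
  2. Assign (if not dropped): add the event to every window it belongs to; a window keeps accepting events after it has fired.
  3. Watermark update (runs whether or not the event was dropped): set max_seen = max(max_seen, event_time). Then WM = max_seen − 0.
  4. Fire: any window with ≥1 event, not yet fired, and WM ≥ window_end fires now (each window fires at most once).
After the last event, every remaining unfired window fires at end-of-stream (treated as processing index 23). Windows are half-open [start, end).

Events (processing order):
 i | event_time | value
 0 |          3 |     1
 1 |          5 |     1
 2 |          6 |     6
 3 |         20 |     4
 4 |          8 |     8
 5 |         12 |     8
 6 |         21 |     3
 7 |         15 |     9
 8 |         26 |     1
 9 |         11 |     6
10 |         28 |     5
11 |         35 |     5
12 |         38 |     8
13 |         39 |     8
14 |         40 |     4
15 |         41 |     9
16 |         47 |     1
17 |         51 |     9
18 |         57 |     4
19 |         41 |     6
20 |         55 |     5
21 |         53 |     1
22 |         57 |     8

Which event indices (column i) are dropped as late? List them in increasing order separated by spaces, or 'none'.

i=0 t=3 v=1: → [0,11); WM=3
i=1 t=5 v=1: → [5,16),[0,11); WM=5
i=2 t=6 v=6: → [5,16),[0,11); WM=6
i=3 t=20 v=4: → [20,31),[15,26),[10,21); WM=20; [0,11) fires=6 [5,16) fires=6
i=4 t=8 v=8: DROP (t<20-1); WM=20
i=5 t=12 v=8: DROP (t<20-1); WM=20
i=6 t=21 v=3: → [20,31),[15,26); WM=21; [10,21) fires=4
i=7 t=15 v=9: DROP (t<21-1); WM=21
i=8 t=26 v=1: → [25,36),[20,31); WM=26; [15,26) fires=4
i=9 t=11 v=6: DROP (t<26-1); WM=26
i=10 t=28 v=5: → [25,36),[20,31); WM=28
i=11 t=35 v=5: → [35,46),[30,41),[25,36); WM=35; [20,31) fires=5
i=12 t=38 v=8: → [35,46),[30,41); WM=38; [25,36) fires=5
i=13 t=39 v=8: → [35,46),[30,41); WM=39
i=14 t=40 v=4: → [40,51),[35,46),[30,41); WM=40
i=15 t=41 v=9: → [40,51),[35,46); WM=41; [30,41) fires=8
i=16 t=47 v=1: → [45,56),[40,51); WM=47; [35,46) fires=9
i=17 t=51 v=9: → [50,61),[45,56); WM=51; [40,51) fires=9
i=18 t=57 v=4: → [55,66),[50,61); WM=57; [45,56) fires=9
i=19 t=41 v=6: DROP (t<57-1); WM=57
i=20 t=55 v=5: DROP (t<57-1); WM=57
i=21 t=53 v=1: DROP (t<57-1); WM=57
i=22 t=57 v=8: → [55,66),[50,61); WM=57

4 5 7 9 19 20 21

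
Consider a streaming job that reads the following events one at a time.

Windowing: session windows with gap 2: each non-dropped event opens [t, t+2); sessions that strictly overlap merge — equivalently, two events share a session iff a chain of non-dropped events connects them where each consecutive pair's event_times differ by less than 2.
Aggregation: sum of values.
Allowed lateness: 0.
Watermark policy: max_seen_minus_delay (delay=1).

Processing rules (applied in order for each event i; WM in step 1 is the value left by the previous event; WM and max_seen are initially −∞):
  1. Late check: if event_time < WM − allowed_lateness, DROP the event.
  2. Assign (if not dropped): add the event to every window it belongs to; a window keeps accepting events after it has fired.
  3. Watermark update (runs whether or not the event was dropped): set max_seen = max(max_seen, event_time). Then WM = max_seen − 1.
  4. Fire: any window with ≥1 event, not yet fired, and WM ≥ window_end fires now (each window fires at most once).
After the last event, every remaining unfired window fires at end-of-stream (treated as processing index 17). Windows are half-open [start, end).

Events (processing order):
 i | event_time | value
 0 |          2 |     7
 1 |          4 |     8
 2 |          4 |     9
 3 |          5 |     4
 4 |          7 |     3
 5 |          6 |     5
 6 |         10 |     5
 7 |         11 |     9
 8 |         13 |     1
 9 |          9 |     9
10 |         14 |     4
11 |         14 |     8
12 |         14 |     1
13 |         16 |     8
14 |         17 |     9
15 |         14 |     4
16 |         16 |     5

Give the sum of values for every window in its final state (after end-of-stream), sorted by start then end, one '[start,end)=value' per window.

i=0 t=2 v=7: → [2,4); WM=1
i=1 t=4 v=8: → [4,6); WM=3
i=2 t=4 v=9: → [4,6); WM=3
i=3 t=5 v=4: → [4,7); WM=4
i=4 t=7 v=3: → [7,9); WM=6
i=5 t=6 v=5: → [4,9); WM=6
i=6 t=10 v=5: → [10,12); WM=9
i=7 t=11 v=9: → [10,13); WM=10
i=8 t=13 v=1: → [13,15); WM=12
i=9 t=9 v=9: DROP (t<12-0); WM=12
i=10 t=14 v=4: → [13,16); WM=13
i=11 t=14 v=8: → [13,16); WM=13
i=12 t=14 v=1: → [13,16); WM=13
i=13 t=16 v=8: → [16,18); WM=15
i=14 t=17 v=9: → [16,19); WM=16
i=15 t=14 v=4: DROP (t<16-0); WM=16
i=16 t=16 v=5: → [16,19); WM=16

[2,4)=7 [4,9)=29 [10,13)=14 [13,16)=14 [16,19)=22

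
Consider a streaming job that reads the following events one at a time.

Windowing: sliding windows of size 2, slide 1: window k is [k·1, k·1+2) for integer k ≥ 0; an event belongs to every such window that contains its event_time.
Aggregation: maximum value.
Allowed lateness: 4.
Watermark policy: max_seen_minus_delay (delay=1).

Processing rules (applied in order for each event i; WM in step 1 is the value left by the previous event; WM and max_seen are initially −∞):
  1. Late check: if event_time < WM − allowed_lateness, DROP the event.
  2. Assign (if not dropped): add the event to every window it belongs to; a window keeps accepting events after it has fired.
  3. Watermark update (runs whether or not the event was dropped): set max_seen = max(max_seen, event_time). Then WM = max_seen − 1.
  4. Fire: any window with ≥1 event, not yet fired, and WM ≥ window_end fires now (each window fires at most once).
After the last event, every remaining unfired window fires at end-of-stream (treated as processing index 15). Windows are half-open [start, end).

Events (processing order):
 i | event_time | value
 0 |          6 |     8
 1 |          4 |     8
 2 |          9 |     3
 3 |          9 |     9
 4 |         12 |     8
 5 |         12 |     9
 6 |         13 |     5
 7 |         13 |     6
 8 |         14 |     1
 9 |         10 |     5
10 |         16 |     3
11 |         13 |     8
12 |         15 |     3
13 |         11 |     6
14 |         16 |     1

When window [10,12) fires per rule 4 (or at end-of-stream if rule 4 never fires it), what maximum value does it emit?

5

i=0 t=6 v=8: → [6,8),[5,7); WM=5
i=1 t=4 v=8: → [4,6),[3,5); WM=5; [3,5) fires=8
i=2 t=9 v=3: → [9,11),[8,10); WM=8; [4,6) fires=8 [5,7) fires=8 [6,8) fires=8
i=3 t=9 v=9: → [9,11),[8,10); WM=8
i=4 t=12 v=8: → [12,14),[11,13); WM=11; [8,10) fires=9 [9,11) fires=9
i=5 t=12 v=9: → [12,14),[11,13); WM=11
i=6 t=13 v=5: → [13,15),[12,14); WM=12
i=7 t=13 v=6: → [13,15),[12,14); WM=12
i=8 t=14 v=1: → [14,16),[13,15); WM=13; [11,13) fires=9
i=9 t=10 v=5: → [10,12),[9,11); WM=13; [10,12) fires=5
i=10 t=16 v=3: → [16,18),[15,17); WM=15; [12,14) fires=9 [13,15) fires=6
i=11 t=13 v=8: → [13,15),[12,14); WM=15
i=12 t=15 v=3: → [15,17),[14,16); WM=15
i=13 t=11 v=6: → [11,13),[10,12); WM=15
i=14 t=16 v=1: → [16,18),[15,17); WM=15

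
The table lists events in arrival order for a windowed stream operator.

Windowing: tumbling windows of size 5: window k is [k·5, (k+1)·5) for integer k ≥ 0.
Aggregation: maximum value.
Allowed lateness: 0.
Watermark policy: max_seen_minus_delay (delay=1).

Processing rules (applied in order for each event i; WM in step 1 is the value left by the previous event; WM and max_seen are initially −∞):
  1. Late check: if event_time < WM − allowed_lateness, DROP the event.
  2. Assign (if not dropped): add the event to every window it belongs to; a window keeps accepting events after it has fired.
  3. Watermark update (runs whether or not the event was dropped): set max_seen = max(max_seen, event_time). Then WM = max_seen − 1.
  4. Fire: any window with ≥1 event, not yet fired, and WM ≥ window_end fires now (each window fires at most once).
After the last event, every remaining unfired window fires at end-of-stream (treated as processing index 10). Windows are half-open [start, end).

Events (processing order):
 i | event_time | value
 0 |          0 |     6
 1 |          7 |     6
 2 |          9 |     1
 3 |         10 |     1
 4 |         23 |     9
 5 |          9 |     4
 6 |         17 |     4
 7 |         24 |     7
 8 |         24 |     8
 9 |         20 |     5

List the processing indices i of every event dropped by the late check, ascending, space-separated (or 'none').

i=0 t=0 v=6: → [0,5); WM=-1
i=1 t=7 v=6: → [5,10); WM=6; [0,5) fires=6
i=2 t=9 v=1: → [5,10); WM=8
i=3 t=10 v=1: → [10,15); WM=9
i=4 t=23 v=9: → [20,25); WM=22; [5,10) fires=6 [10,15) fires=1
i=5 t=9 v=4: DROP (t<22-0); WM=22
i=6 t=17 v=4: DROP (t<22-0); WM=22
i=7 t=24 v=7: → [20,25); WM=23
i=8 t=24 v=8: → [20,25); WM=23
i=9 t=20 v=5: DROP (t<23-0); WM=23

5 6 9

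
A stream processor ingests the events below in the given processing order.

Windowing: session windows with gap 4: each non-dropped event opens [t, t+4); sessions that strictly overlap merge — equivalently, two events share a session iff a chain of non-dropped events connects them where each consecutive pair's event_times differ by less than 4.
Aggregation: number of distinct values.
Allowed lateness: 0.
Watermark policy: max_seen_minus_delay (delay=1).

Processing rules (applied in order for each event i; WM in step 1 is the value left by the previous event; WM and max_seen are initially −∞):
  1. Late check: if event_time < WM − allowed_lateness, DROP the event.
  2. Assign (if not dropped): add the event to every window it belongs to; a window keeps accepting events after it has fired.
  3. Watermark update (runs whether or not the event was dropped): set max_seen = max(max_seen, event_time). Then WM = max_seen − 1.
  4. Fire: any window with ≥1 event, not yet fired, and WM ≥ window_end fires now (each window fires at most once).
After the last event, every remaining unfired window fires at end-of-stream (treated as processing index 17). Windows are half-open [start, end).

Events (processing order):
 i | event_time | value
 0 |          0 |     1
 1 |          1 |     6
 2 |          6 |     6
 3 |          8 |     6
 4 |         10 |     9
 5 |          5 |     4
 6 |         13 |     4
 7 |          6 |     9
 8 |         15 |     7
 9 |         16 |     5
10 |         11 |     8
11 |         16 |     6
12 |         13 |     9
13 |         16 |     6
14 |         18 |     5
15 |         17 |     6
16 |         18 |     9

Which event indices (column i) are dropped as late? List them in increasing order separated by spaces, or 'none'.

5 7 10 12

i=0 t=0 v=1: → [0,4); WM=-1
i=1 t=1 v=6: → [0,5); WM=0
i=2 t=6 v=6: → [6,10); WM=5
i=3 t=8 v=6: → [6,12); WM=7
i=4 t=10 v=9: → [6,14); WM=9
i=5 t=5 v=4: DROP (t<9-0); WM=9
i=6 t=13 v=4: → [6,17); WM=12
i=7 t=6 v=9: DROP (t<12-0); WM=12
i=8 t=15 v=7: → [6,19); WM=14
i=9 t=16 v=5: → [6,20); WM=15
i=10 t=11 v=8: DROP (t<15-0); WM=15
i=11 t=16 v=6: → [6,20); WM=15
i=12 t=13 v=9: DROP (t<15-0); WM=15
i=13 t=16 v=6: → [6,20); WM=15
i=14 t=18 v=5: → [6,22); WM=17
i=15 t=17 v=6: → [6,22); WM=17
i=16 t=18 v=9: → [6,22); WM=17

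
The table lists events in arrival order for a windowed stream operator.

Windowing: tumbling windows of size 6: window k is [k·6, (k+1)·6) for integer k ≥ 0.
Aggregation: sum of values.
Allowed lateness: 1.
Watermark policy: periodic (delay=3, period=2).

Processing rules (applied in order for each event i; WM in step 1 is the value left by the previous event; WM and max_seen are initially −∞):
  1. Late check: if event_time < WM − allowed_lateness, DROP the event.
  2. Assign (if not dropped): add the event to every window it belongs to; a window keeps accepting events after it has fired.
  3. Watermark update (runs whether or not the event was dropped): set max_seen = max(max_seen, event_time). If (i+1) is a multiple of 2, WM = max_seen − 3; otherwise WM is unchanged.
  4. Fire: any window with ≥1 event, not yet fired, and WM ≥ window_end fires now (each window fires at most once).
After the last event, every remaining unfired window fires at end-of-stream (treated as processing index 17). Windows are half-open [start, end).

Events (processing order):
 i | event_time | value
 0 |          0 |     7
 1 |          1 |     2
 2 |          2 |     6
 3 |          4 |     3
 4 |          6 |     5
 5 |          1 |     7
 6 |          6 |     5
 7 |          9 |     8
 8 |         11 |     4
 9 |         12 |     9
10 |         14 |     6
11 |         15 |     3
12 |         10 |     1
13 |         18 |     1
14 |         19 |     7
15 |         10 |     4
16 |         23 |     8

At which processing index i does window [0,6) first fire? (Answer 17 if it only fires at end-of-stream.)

i=0 t=0 v=7: → [0,6); WM=−∞
i=1 t=1 v=2: → [0,6); WM=-2
i=2 t=2 v=6: → [0,6); WM=-2
i=3 t=4 v=3: → [0,6); WM=1
i=4 t=6 v=5: → [6,12); WM=1
i=5 t=1 v=7: → [0,6); WM=3
i=6 t=6 v=5: → [6,12); WM=3
i=7 t=9 v=8: → [6,12); WM=6; [0,6) fires=25
i=8 t=11 v=4: → [6,12); WM=6
i=9 t=12 v=9: → [12,18); WM=9
i=10 t=14 v=6: → [12,18); WM=9
i=11 t=15 v=3: → [12,18); WM=12; [6,12) fires=22
i=12 t=10 v=1: DROP (t<12-1); WM=12
i=13 t=18 v=1: → [18,24); WM=15
i=14 t=19 v=7: → [18,24); WM=15
i=15 t=10 v=4: DROP (t<15-1); WM=16
i=16 t=23 v=8: → [18,24); WM=16

7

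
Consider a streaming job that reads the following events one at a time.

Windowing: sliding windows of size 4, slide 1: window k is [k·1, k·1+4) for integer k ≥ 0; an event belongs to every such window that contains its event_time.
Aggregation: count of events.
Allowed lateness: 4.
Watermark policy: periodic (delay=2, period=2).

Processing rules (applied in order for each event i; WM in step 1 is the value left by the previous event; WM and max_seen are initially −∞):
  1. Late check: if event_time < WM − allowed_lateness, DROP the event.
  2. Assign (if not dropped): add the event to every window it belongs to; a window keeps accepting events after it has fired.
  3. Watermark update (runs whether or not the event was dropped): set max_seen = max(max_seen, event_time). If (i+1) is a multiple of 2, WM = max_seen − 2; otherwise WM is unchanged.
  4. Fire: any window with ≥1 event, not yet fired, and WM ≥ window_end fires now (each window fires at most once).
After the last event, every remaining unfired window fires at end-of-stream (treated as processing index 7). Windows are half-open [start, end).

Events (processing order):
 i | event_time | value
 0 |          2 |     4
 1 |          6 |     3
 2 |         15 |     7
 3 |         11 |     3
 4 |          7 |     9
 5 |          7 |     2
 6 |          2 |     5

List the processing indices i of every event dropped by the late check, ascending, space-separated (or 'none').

i=0 t=2 v=4: → [2,6),[1,5),[0,4); WM=−∞
i=1 t=6 v=3: → [6,10),[5,9),[4,8),[3,7); WM=4; [0,4) fires=1
i=2 t=15 v=7: → [15,19),[14,18),[13,17),[12,16); WM=4
i=3 t=11 v=3: → [11,15),[10,14),[9,13),[8,12); WM=13; [1,5) fires=1 [2,6) fires=1 [3,7) fires=1 [4,8) fires=1 [5,9) fires=1 [6,10) fires=1 [8,12) fires=1 [9,13) fires=1
i=4 t=7 v=9: DROP (t<13-4); WM=13
i=5 t=7 v=2: DROP (t<13-4); WM=13
i=6 t=2 v=5: DROP (t<13-4); WM=13

4 5 6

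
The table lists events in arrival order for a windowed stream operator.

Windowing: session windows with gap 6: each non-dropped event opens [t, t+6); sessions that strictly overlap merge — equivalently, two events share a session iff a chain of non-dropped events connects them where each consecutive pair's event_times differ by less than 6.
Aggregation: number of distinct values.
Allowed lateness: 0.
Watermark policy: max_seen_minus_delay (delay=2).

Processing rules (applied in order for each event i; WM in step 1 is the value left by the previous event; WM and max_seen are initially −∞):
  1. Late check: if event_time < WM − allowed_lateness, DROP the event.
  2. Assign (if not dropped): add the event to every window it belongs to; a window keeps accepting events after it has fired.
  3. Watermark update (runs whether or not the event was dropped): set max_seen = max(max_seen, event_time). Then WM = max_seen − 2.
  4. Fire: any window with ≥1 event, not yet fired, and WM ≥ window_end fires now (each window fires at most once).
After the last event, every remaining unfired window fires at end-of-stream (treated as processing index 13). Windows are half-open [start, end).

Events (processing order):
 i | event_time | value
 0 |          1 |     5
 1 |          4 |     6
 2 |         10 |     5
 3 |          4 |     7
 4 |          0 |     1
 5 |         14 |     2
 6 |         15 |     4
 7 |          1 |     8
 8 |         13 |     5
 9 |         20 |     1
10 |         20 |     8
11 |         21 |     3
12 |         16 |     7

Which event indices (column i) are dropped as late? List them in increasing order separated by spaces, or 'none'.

3 4 7 12

i=0 t=1 v=5: → [1,7); WM=-1
i=1 t=4 v=6: → [1,10); WM=2
i=2 t=10 v=5: → [10,16); WM=8
i=3 t=4 v=7: DROP (t<8-0); WM=8
i=4 t=0 v=1: DROP (t<8-0); WM=8
i=5 t=14 v=2: → [10,20); WM=12
i=6 t=15 v=4: → [10,21); WM=13
i=7 t=1 v=8: DROP (t<13-0); WM=13
i=8 t=13 v=5: → [10,21); WM=13
i=9 t=20 v=1: → [10,26); WM=18
i=10 t=20 v=8: → [10,26); WM=18
i=11 t=21 v=3: → [10,27); WM=19
i=12 t=16 v=7: DROP (t<19-0); WM=19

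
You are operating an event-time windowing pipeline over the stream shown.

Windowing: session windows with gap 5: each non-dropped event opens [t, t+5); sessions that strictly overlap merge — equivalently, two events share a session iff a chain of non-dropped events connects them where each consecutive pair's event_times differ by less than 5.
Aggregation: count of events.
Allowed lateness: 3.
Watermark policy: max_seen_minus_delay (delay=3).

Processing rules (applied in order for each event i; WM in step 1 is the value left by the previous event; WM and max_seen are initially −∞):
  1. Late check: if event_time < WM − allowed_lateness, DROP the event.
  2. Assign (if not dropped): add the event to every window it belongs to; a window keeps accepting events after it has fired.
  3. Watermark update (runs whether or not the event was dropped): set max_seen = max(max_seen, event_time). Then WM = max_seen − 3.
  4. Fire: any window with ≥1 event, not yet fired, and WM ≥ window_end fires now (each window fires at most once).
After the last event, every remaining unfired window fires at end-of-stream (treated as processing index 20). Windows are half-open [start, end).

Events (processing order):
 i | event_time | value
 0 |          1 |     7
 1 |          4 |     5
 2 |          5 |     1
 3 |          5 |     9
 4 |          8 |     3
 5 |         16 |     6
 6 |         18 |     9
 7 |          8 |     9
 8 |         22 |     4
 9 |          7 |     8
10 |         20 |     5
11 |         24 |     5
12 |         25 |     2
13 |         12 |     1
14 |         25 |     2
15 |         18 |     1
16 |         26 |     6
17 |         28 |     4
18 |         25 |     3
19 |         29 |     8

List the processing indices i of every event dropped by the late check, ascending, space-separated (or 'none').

7 9 13 15

i=0 t=1 v=7: → [1,6); WM=-2
i=1 t=4 v=5: → [1,9); WM=1
i=2 t=5 v=1: → [1,10); WM=2
i=3 t=5 v=9: → [1,10); WM=2
i=4 t=8 v=3: → [1,13); WM=5
i=5 t=16 v=6: → [16,21); WM=13
i=6 t=18 v=9: → [16,23); WM=15
i=7 t=8 v=9: DROP (t<15-3); WM=15
i=8 t=22 v=4: → [16,27); WM=19
i=9 t=7 v=8: DROP (t<19-3); WM=19
i=10 t=20 v=5: → [16,27); WM=19
i=11 t=24 v=5: → [16,29); WM=21
i=12 t=25 v=2: → [16,30); WM=22
i=13 t=12 v=1: DROP (t<22-3); WM=22
i=14 t=25 v=2: → [16,30); WM=22
i=15 t=18 v=1: DROP (t<22-3); WM=22
i=16 t=26 v=6: → [16,31); WM=23
i=17 t=28 v=4: → [16,33); WM=25
i=18 t=25 v=3: → [16,33); WM=25
i=19 t=29 v=8: → [16,34); WM=26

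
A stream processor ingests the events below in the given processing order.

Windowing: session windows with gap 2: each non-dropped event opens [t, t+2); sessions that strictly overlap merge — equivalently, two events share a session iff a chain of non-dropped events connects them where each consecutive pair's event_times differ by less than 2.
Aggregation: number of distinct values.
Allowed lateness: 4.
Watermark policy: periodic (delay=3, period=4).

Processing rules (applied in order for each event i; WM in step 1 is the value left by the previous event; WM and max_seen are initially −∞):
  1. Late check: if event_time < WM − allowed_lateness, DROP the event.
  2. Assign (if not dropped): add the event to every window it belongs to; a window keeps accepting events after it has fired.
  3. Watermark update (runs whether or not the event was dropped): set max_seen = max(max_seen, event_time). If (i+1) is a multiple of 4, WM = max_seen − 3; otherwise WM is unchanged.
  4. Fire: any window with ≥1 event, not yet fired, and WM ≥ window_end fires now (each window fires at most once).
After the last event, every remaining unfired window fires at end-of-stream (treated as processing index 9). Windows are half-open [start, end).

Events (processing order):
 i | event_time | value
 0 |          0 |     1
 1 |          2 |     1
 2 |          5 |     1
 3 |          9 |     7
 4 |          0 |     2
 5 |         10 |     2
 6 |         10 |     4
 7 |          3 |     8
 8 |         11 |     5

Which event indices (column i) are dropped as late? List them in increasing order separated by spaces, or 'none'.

4

i=0 t=0 v=1: → [0,2); WM=−∞
i=1 t=2 v=1: → [2,4); WM=−∞
i=2 t=5 v=1: → [5,7); WM=−∞
i=3 t=9 v=7: → [9,11); WM=6
i=4 t=0 v=2: DROP (t<6-4); WM=6
i=5 t=10 v=2: → [9,12); WM=6
i=6 t=10 v=4: → [9,12); WM=6
i=7 t=3 v=8: → [2,5); WM=7
i=8 t=11 v=5: → [9,13); WM=7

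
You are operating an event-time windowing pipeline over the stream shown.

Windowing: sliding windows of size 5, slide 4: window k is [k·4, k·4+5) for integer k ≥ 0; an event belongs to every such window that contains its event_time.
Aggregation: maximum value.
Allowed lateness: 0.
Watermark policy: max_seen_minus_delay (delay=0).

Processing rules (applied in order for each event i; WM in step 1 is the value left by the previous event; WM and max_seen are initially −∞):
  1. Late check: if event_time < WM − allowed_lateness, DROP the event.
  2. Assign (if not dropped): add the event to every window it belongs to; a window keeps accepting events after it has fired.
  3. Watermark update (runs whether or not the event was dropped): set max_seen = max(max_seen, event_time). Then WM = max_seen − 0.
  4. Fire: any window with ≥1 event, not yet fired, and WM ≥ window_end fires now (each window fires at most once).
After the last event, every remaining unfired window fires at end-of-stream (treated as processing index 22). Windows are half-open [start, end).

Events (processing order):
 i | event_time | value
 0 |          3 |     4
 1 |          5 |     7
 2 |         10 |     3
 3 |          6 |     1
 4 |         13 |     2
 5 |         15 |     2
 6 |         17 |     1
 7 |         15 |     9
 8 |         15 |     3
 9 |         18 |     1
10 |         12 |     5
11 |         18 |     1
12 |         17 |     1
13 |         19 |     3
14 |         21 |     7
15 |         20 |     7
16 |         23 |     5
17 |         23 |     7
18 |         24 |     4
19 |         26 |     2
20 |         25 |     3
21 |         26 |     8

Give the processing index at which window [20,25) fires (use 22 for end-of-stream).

i=0 t=3 v=4: → [0,5); WM=3
i=1 t=5 v=7: → [4,9); WM=5; [0,5) fires=4
i=2 t=10 v=3: → [8,13); WM=10; [4,9) fires=7
i=3 t=6 v=1: DROP (t<10-0); WM=10
i=4 t=13 v=2: → [12,17); WM=13; [8,13) fires=3
i=5 t=15 v=2: → [12,17); WM=15
i=6 t=17 v=1: → [16,21); WM=17; [12,17) fires=2
i=7 t=15 v=9: DROP (t<17-0); WM=17
i=8 t=15 v=3: DROP (t<17-0); WM=17
i=9 t=18 v=1: → [16,21); WM=18
i=10 t=12 v=5: DROP (t<18-0); WM=18
i=11 t=18 v=1: → [16,21); WM=18
i=12 t=17 v=1: DROP (t<18-0); WM=18
i=13 t=19 v=3: → [16,21); WM=19
i=14 t=21 v=7: → [20,25); WM=21; [16,21) fires=3
i=15 t=20 v=7: DROP (t<21-0); WM=21
i=16 t=23 v=5: → [20,25); WM=23
i=17 t=23 v=7: → [20,25); WM=23
i=18 t=24 v=4: → [24,29),[20,25); WM=24
i=19 t=26 v=2: → [24,29); WM=26; [20,25) fires=7
i=20 t=25 v=3: DROP (t<26-0); WM=26
i=21 t=26 v=8: → [24,29); WM=26

19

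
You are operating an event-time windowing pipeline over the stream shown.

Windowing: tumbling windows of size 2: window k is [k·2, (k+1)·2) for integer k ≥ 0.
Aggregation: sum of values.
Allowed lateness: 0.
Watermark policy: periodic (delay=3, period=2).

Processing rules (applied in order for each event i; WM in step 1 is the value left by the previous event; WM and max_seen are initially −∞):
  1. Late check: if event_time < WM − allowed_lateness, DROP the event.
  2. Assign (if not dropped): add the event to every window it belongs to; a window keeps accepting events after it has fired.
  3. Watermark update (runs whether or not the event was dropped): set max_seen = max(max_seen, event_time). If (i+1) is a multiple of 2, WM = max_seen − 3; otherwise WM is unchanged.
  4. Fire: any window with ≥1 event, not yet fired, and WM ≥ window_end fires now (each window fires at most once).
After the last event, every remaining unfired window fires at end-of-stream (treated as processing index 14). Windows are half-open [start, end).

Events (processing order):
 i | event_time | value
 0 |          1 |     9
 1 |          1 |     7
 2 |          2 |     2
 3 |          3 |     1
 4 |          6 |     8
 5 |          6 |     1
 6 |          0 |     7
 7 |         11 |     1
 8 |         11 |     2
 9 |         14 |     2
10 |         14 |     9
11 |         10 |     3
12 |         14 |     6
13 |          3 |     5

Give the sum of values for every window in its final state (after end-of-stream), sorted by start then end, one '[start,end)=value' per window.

i=0 t=1 v=9: → [0,2); WM=−∞
i=1 t=1 v=7: → [0,2); WM=-2
i=2 t=2 v=2: → [2,4); WM=-2
i=3 t=3 v=1: → [2,4); WM=0
i=4 t=6 v=8: → [6,8); WM=0
i=5 t=6 v=1: → [6,8); WM=3; [0,2) fires=16
i=6 t=0 v=7: DROP (t<3-0); WM=3
i=7 t=11 v=1: → [10,12); WM=8; [2,4) fires=3 [6,8) fires=9
i=8 t=11 v=2: → [10,12); WM=8
i=9 t=14 v=2: → [14,16); WM=11
i=10 t=14 v=9: → [14,16); WM=11
i=11 t=10 v=3: DROP (t<11-0); WM=11
i=12 t=14 v=6: → [14,16); WM=11
i=13 t=3 v=5: DROP (t<11-0); WM=11

[0,2)=16 [2,4)=3 [6,8)=9 [10,12)=3 [14,16)=17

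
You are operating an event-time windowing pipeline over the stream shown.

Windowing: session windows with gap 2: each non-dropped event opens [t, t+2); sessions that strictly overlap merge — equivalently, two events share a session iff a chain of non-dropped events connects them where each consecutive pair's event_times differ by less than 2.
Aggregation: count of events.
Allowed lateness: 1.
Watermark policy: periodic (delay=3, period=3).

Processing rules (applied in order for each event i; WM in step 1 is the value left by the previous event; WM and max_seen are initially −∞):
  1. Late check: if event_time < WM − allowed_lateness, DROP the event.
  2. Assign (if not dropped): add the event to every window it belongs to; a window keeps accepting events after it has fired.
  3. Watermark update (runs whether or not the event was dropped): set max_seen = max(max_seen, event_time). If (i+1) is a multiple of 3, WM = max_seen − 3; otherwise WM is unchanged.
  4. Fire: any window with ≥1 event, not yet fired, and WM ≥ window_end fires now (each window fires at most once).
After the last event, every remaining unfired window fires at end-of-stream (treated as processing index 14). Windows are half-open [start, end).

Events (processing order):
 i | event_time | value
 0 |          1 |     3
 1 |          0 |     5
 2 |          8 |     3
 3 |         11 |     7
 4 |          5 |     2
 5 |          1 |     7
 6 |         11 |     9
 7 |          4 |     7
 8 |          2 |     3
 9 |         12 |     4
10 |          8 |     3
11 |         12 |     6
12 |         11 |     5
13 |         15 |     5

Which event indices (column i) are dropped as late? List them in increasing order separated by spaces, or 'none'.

5 7 8

i=0 t=1 v=3: → [1,3); WM=−∞
i=1 t=0 v=5: → [0,3); WM=−∞
i=2 t=8 v=3: → [8,10); WM=5
i=3 t=11 v=7: → [11,13); WM=5
i=4 t=5 v=2: → [5,7); WM=5
i=5 t=1 v=7: DROP (t<5-1); WM=8
i=6 t=11 v=9: → [11,13); WM=8
i=7 t=4 v=7: DROP (t<8-1); WM=8
i=8 t=2 v=3: DROP (t<8-1); WM=8
i=9 t=12 v=4: → [11,14); WM=8
i=10 t=8 v=3: → [8,10); WM=8
i=11 t=12 v=6: → [11,14); WM=9
i=12 t=11 v=5: → [11,14); WM=9
i=13 t=15 v=5: → [15,17); WM=9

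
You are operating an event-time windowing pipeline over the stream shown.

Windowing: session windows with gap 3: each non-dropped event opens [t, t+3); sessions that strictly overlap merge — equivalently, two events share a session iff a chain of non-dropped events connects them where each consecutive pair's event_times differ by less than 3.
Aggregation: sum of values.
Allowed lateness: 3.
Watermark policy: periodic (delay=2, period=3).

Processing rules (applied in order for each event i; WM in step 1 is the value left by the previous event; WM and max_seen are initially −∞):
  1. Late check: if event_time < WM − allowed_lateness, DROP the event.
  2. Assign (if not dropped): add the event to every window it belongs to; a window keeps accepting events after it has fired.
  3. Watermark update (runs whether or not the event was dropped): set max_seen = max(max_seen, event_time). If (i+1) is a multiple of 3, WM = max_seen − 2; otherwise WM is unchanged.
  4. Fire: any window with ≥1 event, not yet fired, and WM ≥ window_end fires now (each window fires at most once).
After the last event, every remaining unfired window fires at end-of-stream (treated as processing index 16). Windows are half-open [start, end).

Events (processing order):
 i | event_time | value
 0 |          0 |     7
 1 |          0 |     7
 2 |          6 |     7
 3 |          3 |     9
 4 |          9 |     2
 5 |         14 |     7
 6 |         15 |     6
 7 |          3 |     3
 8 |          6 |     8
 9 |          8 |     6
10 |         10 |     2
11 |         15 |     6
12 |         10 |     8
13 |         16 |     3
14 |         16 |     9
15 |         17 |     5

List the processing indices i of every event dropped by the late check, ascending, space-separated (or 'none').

7 8 9

i=0 t=0 v=7: → [0,3); WM=−∞
i=1 t=0 v=7: → [0,3); WM=−∞
i=2 t=6 v=7: → [6,9); WM=4
i=3 t=3 v=9: → [3,6); WM=4
i=4 t=9 v=2: → [9,12); WM=4
i=5 t=14 v=7: → [14,17); WM=12
i=6 t=15 v=6: → [14,18); WM=12
i=7 t=3 v=3: DROP (t<12-3); WM=12
i=8 t=6 v=8: DROP (t<12-3); WM=13
i=9 t=8 v=6: DROP (t<13-3); WM=13
i=10 t=10 v=2: → [9,13); WM=13
i=11 t=15 v=6: → [14,18); WM=13
i=12 t=10 v=8: → [9,13); WM=13
i=13 t=16 v=3: → [14,19); WM=13
i=14 t=16 v=9: → [14,19); WM=14
i=15 t=17 v=5: → [14,20); WM=14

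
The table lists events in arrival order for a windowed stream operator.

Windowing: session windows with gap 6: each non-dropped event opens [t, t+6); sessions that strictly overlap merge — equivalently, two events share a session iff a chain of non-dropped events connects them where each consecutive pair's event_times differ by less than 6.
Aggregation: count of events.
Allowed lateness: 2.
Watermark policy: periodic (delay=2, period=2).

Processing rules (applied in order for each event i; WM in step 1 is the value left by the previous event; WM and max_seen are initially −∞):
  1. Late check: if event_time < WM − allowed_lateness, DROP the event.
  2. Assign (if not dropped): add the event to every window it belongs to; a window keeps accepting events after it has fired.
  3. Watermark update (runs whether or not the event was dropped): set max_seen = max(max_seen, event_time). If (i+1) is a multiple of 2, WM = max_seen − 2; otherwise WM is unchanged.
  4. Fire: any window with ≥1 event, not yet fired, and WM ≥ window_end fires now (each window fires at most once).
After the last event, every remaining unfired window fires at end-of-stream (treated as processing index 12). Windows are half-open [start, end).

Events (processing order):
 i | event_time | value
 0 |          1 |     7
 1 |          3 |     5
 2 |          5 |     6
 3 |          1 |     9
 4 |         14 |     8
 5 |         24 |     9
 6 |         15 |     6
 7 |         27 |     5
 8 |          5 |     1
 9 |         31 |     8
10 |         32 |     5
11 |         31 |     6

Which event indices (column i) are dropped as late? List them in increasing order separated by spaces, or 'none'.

6 8

i=0 t=1 v=7: → [1,7); WM=−∞
i=1 t=3 v=5: → [1,9); WM=1
i=2 t=5 v=6: → [1,11); WM=1
i=3 t=1 v=9: → [1,11); WM=3
i=4 t=14 v=8: → [14,20); WM=3
i=5 t=24 v=9: → [24,30); WM=22
i=6 t=15 v=6: DROP (t<22-2); WM=22
i=7 t=27 v=5: → [24,33); WM=25
i=8 t=5 v=1: DROP (t<25-2); WM=25
i=9 t=31 v=8: → [24,37); WM=29
i=10 t=32 v=5: → [24,38); WM=29
i=11 t=31 v=6: → [24,38); WM=30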